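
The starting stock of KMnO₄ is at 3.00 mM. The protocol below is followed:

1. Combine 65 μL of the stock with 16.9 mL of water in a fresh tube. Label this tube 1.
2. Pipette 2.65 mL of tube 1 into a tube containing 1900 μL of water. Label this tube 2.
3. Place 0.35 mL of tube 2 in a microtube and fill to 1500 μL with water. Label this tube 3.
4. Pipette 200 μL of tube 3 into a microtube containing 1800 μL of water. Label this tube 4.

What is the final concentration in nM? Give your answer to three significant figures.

156 nM

Step 1: 65 μL + 16.9 mL = 16965 μL total → factor 16965/65 = 261
Step 2: 2.65 mL + 1900 μL = 4.55 mL total → factor 4.55/2.65 = 1.717
Step 3: 0.35 mL brought to 1500 μL → factor 1.5/0.35 = 4.2857
Step 4: 200 μL + 1800 μL = 2000 μL total → factor 2000/200 = 10
Overall dilution factor = 261 × 1.717 × 4.2857 × 10 = 19206
Final = 3.00 mM / 19206 = 0.0001562 mM = 156 nM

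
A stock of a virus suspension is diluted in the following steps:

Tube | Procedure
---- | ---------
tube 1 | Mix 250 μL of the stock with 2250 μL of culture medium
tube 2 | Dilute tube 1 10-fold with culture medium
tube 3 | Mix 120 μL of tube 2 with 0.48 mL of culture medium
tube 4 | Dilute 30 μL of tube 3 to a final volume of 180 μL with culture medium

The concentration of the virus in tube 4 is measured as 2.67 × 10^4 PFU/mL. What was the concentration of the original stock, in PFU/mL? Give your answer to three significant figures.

8.01 × 10^7 PFU/mL

Step 1: 250 μL + 2250 μL = 2500 μL total → factor 2500/250 = 10
Step 2: 10-fold → factor 10
Step 3: 120 μL + 0.48 mL = 600 μL total → factor 600/120 = 5
Step 4: 30 μL brought to 180 μL → factor 180/30 = 6
Overall dilution factor = 10 × 10 × 5 × 6 = 3000
Stock = 2.67 × 10^4 PFU/mL × 3000 = 8.01 × 10^7 PFU/mL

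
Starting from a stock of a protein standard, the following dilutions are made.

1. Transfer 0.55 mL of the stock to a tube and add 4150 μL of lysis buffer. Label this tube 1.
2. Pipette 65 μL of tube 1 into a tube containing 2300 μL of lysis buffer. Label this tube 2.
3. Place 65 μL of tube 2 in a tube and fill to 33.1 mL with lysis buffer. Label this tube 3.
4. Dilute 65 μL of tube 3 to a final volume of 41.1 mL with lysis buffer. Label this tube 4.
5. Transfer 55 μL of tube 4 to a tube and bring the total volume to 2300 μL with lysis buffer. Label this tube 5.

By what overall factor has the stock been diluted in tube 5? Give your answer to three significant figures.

Step 1: 0.55 mL + 4150 μL = 4.7 mL total → factor 4.7/0.55 = 8.5455
Step 2: 65 μL + 2300 μL = 2365 μL total → factor 2365/65 = 36.385
Step 3: 65 μL brought to 33.1 mL → factor 33100/65 = 509.23
Step 4: 65 μL brought to 41.1 mL → factor 41100/65 = 632.31
Step 5: 55 μL brought to 2300 μL → factor 2300/55 = 41.818
Overall dilution factor = 8.5455 × 36.385 × 509.23 × 632.31 × 41.818 = 4.1866 × 10^9

4.19 × 10^9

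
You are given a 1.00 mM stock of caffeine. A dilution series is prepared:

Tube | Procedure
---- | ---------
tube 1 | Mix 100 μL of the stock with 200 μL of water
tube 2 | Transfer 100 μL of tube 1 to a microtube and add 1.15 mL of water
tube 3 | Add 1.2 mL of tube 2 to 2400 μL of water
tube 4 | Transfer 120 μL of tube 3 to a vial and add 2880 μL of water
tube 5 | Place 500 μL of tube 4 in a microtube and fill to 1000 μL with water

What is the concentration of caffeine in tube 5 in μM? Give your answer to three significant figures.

0.178 μM

Step 1: 100 μL + 200 μL = 300 μL total → factor 300/100 = 3
Step 2: 100 μL + 1.15 mL = 1250 μL total → factor 1250/100 = 12.5
Step 3: 1.2 mL + 2400 μL = 3.6 mL total → factor 3.6/1.2 = 3
Step 4: 120 μL + 2880 μL = 3000 μL total → factor 3000/120 = 25
Step 5: 500 μL brought to 1000 μL → factor 1000/500 = 2
Overall dilution factor = 3 × 12.5 × 3 × 25 × 2 = 5625
Final = 1.00 mM / 5625 = 0.0001778 mM = 0.178 μM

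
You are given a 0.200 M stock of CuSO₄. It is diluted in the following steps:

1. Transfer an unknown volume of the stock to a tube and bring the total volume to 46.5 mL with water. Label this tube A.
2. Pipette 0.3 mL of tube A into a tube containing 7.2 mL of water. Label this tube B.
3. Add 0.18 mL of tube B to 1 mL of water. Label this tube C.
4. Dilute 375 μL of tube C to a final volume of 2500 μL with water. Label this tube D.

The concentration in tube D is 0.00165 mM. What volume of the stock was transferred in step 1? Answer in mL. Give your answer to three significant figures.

0.419 mL

Step 1: v brought to 46.5 mL → factor = 46.5 mL/v
Step 2: 0.3 mL + 7.2 mL = 7.5 mL total → factor 7.5/0.3 = 25
Step 3: 0.18 mL + 1 mL = 1.18 mL total → factor 1.18/0.18 = 6.5556
Step 4: 375 μL brought to 2500 μL → factor 2500/375 = 6.6667
Product of known-step factors = 1092.6
Overall factor = 0.200 M / (0.00165 mM) = 1.2121 × 10^5
Step-1 factor = 1.2121 × 10^5 / 1092.6 = 110.94
v = 46.5 mL / 110.94 = 0.419 mL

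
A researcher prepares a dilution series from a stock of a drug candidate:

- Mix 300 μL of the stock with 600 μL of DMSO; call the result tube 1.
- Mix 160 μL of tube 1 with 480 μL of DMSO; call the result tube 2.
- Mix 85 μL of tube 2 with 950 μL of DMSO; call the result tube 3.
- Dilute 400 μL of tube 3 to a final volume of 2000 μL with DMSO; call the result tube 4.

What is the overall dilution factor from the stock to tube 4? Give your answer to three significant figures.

Step 1: 300 μL + 600 μL = 900 μL total → factor 900/300 = 3
Step 2: 160 μL + 480 μL = 640 μL total → factor 640/160 = 4
Step 3: 85 μL + 950 μL = 1035 μL total → factor 1035/85 = 12.176
Step 4: 400 μL brought to 2000 μL → factor 2000/400 = 5
Overall dilution factor = 3 × 4 × 12.176 × 5 = 730.59

731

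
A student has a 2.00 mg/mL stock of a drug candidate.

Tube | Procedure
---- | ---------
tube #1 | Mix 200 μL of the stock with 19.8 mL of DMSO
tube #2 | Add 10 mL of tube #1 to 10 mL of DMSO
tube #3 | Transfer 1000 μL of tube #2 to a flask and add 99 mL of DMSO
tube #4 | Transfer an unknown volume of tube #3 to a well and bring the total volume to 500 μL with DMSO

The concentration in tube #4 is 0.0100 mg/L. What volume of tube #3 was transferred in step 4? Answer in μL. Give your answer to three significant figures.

Step 1: 200 μL + 19.8 mL = 20000 μL total → factor 20000/200 = 100
Step 2: 10 mL + 10 mL = 20 mL total → factor 20/10 = 2
Step 3: 1000 μL + 99 mL = 1 × 10^5 μL total → factor 1 × 10^5/1000 = 100
Step 4: v brought to 500 μL → factor = 500 μL/v
Product of known-step factors = 20000
Overall factor = 2.00 mg/mL / (0.0100 mg/L) = 2 × 10^5
Step-4 factor = 2 × 10^5 / 20000 = 10
v = 500 μL / 10 = 50.0 μL

50.0 μL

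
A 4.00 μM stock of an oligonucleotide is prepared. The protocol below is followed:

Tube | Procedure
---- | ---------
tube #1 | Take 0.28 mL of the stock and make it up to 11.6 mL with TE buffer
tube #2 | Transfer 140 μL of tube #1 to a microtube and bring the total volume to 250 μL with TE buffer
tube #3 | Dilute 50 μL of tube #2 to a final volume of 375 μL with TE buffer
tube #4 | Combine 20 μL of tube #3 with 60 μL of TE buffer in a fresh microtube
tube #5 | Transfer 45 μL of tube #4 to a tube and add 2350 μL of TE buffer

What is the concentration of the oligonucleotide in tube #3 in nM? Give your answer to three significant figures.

7.21 nM

Step 1: 0.28 mL brought to 11.6 mL → factor 11.6/0.28 = 41.429
Step 2: 140 μL brought to 250 μL → factor 250/140 = 1.7857
Step 3: 50 μL brought to 375 μL → factor 375/50 = 7.5
Dilution factor through tube #3 = 41.429 × 1.7857 × 7.5 = 554.85
[tube #3] = 4.00 μM / 554.85 = 0.007209 μM = 7.21 nM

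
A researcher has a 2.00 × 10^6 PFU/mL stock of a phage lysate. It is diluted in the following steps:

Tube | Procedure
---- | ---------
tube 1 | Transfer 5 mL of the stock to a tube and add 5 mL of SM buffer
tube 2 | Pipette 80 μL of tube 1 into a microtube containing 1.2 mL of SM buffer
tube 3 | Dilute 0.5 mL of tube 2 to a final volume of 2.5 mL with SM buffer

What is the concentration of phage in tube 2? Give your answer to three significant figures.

Step 1: 5 mL + 5 mL = 10 mL total → factor 10/5 = 2
Step 2: 80 μL + 1.2 mL = 1280 μL total → factor 1280/80 = 16
Dilution factor through tube 2 = 2 × 16 = 32
[tube 2] = 2.00 × 10^6 PFU/mL / 32 = 6.25 × 10^4 PFU/mL

6.25 × 10^4 PFU/mL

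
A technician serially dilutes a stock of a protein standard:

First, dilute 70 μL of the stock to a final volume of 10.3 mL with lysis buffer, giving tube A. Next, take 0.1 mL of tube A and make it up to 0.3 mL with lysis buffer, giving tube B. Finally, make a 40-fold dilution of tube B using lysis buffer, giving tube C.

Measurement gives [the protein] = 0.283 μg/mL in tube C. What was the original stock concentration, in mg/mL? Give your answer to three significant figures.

Step 1: 70 μL brought to 10.3 mL → factor 10300/70 = 147.14
Step 2: 0.1 mL brought to 0.3 mL → factor 0.3/0.1 = 3
Step 3: 40-fold → factor 40
Overall dilution factor = 147.14 × 3 × 40 = 17657
Stock = 0.283 μg/mL × 17657 = 4997 μg/mL = 5.00 mg/mL

5.00 mg/mL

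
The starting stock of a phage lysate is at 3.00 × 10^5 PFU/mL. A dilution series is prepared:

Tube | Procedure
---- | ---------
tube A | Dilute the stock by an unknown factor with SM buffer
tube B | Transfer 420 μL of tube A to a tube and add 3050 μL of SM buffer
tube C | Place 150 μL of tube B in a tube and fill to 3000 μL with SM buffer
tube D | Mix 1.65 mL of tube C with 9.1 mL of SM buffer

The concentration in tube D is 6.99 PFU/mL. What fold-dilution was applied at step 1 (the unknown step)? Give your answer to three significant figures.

Step 1: unknown factor x
Step 2: 420 μL + 3050 μL = 3470 μL total → factor 3470/420 = 8.2619
Step 3: 150 μL brought to 3000 μL → factor 3000/150 = 20
Step 4: 1.65 mL + 9.1 mL = 10.75 mL total → factor 10.75/1.65 = 6.5152
Product of known-step factors = 1076.6
Overall factor = 3.00 × 10^5 PFU/mL / (6.99 PFU/mL) = 42918
x = 42918 / 1076.6 = 39.9

39.9-fold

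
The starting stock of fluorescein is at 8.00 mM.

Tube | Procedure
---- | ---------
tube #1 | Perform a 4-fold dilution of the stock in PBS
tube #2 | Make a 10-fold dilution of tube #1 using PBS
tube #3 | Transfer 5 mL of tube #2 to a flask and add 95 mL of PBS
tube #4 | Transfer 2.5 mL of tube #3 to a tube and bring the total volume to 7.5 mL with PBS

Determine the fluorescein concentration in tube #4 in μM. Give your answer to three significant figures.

Step 1: 4-fold → factor 4
Step 2: 10-fold → factor 10
Step 3: 5 mL + 95 mL = 100 mL total → factor 100/5 = 20
Step 4: 2.5 mL brought to 7.5 mL → factor 7.5/2.5 = 3
Overall dilution factor = 4 × 10 × 20 × 3 = 2400
Final = 8.00 mM / 2400 = 0.003333 mM = 3.33 μM

3.33 μM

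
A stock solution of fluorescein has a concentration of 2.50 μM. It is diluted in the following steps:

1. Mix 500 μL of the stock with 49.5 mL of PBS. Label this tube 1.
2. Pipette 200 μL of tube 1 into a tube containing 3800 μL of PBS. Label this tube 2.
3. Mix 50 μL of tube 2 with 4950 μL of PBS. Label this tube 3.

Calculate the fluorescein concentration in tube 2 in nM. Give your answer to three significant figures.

1.25 nM

Step 1: 500 μL + 49.5 mL = 50000 μL total → factor 50000/500 = 100
Step 2: 200 μL + 3800 μL = 4000 μL total → factor 4000/200 = 20
Dilution factor through tube 2 = 100 × 20 = 2000
[tube 2] = 2.50 μM / 2000 = 0.001250 μM = 1.25 nM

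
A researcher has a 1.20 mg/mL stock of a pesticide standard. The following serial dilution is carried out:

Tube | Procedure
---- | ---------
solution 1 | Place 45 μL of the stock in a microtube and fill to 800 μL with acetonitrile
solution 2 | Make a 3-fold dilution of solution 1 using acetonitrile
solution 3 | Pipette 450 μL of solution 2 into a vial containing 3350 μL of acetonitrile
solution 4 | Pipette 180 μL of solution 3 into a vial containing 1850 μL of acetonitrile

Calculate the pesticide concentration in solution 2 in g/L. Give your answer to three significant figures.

0.0225 g/L

Step 1: 45 μL brought to 800 μL → factor 800/45 = 17.778
Step 2: 3-fold → factor 3
Dilution factor through solution 2 = 17.778 × 3 = 53.333
[solution 2] = 1.20 mg/mL / 53.333 = 0.02250 mg/mL = 0.0225 g/L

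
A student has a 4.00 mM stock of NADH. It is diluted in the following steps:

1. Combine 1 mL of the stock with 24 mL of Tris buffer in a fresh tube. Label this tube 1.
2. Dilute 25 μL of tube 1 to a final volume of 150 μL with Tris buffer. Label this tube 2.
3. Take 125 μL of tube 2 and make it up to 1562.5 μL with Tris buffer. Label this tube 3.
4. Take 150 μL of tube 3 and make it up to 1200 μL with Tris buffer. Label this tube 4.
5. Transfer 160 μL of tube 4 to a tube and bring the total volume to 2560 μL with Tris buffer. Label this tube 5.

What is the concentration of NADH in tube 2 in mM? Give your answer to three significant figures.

0.0267 mM

Step 1: 1 mL + 24 mL = 25 mL total → factor 25/1 = 25
Step 2: 25 μL brought to 150 μL → factor 150/25 = 6
Dilution factor through tube 2 = 25 × 6 = 150
[tube 2] = 4.00 mM / 150 = 0.0267 mM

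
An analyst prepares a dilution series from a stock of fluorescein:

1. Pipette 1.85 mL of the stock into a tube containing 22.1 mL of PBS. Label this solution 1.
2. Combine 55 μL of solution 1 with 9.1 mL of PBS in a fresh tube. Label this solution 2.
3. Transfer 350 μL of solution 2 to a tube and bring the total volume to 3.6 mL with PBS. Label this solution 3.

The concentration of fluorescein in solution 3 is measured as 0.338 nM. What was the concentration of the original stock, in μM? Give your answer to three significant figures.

Step 1: 1.85 mL + 22.1 mL = 23.95 mL total → factor 23.95/1.85 = 12.946
Step 2: 55 μL + 9.1 mL = 9155 μL total → factor 9155/55 = 166.45
Step 3: 350 μL brought to 3.6 mL → factor 3600/350 = 10.286
Overall dilution factor = 12.946 × 166.45 × 10.286 = 22165
Stock = 0.338 nM × 22165 = 7492 nM = 7.49 μM

7.49 μM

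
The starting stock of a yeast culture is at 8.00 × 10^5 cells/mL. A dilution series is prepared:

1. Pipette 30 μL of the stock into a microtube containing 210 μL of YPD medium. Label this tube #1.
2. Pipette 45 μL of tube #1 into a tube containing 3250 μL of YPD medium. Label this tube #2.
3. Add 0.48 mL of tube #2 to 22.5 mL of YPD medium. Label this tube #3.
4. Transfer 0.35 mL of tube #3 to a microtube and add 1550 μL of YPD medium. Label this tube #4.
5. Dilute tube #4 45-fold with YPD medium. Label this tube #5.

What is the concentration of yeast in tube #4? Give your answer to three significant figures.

5.25 cells/mL

Step 1: 30 μL + 210 μL = 240 μL total → factor 240/30 = 8
Step 2: 45 μL + 3250 μL = 3295 μL total → factor 3295/45 = 73.222
Step 3: 0.48 mL + 22.5 mL = 22.98 mL total → factor 22.98/0.48 = 47.875
Step 4: 0.35 mL + 1550 μL = 1.9 mL total → factor 1.9/0.35 = 5.4286
Dilution factor through tube #4 = 8 × 73.222 × 47.875 × 5.4286 = 1.5224 × 10^5
[tube #4] = 8.00 × 10^5 cells/mL / 1.5224 × 10^5 = 5.25 cells/mL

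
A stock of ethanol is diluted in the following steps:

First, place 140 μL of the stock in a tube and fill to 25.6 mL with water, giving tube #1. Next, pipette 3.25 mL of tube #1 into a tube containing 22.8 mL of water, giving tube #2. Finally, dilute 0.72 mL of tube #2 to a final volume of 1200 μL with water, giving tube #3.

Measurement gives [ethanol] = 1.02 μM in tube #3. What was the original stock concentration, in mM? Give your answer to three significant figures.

2.49 mM

Step 1: 140 μL brought to 25.6 mL → factor 25600/140 = 182.86
Step 2: 3.25 mL + 22.8 mL = 26.05 mL total → factor 26.05/3.25 = 8.0154
Step 3: 0.72 mL brought to 1200 μL → factor 1.2/0.72 = 1.6667
Overall dilution factor = 182.86 × 8.0154 × 1.6667 = 2442.8
Stock = 1.02 μM × 2442.8 = 2492 μM = 2.49 mM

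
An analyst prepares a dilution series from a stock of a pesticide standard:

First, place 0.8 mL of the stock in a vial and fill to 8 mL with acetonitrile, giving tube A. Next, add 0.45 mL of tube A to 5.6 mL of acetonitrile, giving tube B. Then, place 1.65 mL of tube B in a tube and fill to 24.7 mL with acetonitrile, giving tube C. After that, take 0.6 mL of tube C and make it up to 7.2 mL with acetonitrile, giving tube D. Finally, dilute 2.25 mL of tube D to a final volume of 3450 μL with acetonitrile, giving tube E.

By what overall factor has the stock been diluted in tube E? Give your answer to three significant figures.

3.70 × 10^4

Step 1: 0.8 mL brought to 8 mL → factor 8/0.8 = 10
Step 2: 0.45 mL + 5.6 mL = 6.05 mL total → factor 6.05/0.45 = 13.444
Step 3: 1.65 mL brought to 24.7 mL → factor 24.7/1.65 = 14.97
Step 4: 0.6 mL brought to 7.2 mL → factor 7.2/0.6 = 12
Step 5: 2.25 mL brought to 3450 μL → factor 3.45/2.25 = 1.5333
Overall dilution factor = 10 × 13.444 × 14.97 × 12 × 1.5333 = 37032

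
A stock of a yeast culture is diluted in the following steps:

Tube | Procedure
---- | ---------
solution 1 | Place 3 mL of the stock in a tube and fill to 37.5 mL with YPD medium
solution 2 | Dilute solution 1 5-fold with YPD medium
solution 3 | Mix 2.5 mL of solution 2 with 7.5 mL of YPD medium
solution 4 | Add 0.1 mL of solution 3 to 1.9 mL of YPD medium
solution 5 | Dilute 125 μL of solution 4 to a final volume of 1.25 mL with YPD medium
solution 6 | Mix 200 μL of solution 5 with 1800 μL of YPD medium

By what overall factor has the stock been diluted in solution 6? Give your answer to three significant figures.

5.00 × 10^5

Step 1: 3 mL brought to 37.5 mL → factor 37.5/3 = 12.5
Step 2: 5-fold → factor 5
Step 3: 2.5 mL + 7.5 mL = 10 mL total → factor 10/2.5 = 4
Step 4: 0.1 mL + 1.9 mL = 2 mL total → factor 2/0.1 = 20
Step 5: 125 μL brought to 1.25 mL → factor 1250/125 = 10
Step 6: 200 μL + 1800 μL = 2000 μL total → factor 2000/200 = 10
Overall dilution factor = 12.5 × 5 × 4 × 20 × 10 × 10 = 5 × 10^5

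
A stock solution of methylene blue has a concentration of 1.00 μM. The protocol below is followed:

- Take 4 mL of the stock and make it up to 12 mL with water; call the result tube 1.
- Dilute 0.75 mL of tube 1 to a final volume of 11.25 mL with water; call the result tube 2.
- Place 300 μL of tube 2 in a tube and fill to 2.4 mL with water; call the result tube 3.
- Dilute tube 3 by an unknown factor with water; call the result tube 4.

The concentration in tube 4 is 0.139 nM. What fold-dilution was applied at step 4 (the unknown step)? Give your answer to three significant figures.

Step 1: 4 mL brought to 12 mL → factor 12/4 = 3
Step 2: 0.75 mL brought to 11.25 mL → factor 11.25/0.75 = 15
Step 3: 300 μL brought to 2.4 mL → factor 2400/300 = 8
Step 4: unknown factor x
Product of known-step factors = 360
Overall factor = 1.00 μM / (0.139 nM) = 7194.2
x = 7194.2 / 360 = 20.0

20.0-fold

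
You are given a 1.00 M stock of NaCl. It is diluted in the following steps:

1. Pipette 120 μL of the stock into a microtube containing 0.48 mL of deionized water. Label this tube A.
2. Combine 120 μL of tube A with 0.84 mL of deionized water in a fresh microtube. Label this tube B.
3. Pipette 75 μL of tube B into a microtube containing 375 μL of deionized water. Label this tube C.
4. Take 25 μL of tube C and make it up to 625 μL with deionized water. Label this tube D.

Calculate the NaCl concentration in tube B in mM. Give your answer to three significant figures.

25.0 mM

Step 1: 120 μL + 0.48 mL = 600 μL total → factor 600/120 = 5
Step 2: 120 μL + 0.84 mL = 960 μL total → factor 960/120 = 8
Dilution factor through tube B = 5 × 8 = 40
[tube B] = 1.00 M / 40 = 0.02500 M = 25.0 mM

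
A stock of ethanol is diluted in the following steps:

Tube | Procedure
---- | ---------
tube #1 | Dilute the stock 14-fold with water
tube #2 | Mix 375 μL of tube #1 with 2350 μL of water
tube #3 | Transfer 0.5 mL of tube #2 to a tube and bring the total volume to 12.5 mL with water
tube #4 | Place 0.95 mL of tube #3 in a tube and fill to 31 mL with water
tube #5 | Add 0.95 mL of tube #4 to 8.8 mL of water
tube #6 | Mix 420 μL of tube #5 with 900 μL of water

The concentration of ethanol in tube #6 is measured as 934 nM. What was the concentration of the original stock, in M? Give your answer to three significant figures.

2.50 M

Step 1: 14-fold → factor 14
Step 2: 375 μL + 2350 μL = 2725 μL total → factor 2725/375 = 7.2667
Step 3: 0.5 mL brought to 12.5 mL → factor 12.5/0.5 = 25
Step 4: 0.95 mL brought to 31 mL → factor 31/0.95 = 32.632
Step 5: 0.95 mL + 8.8 mL = 9.75 mL total → factor 9.75/0.95 = 10.263
Step 6: 420 μL + 900 μL = 1320 μL total → factor 1320/420 = 3.1429
Overall dilution factor = 14 × 7.2667 × 25 × 32.632 × 10.263 × 3.1429 = 2.677 × 10^6
Stock = 934 nM × 2.677 × 10^6 = 2.500 × 10^9 nM = 2.50 M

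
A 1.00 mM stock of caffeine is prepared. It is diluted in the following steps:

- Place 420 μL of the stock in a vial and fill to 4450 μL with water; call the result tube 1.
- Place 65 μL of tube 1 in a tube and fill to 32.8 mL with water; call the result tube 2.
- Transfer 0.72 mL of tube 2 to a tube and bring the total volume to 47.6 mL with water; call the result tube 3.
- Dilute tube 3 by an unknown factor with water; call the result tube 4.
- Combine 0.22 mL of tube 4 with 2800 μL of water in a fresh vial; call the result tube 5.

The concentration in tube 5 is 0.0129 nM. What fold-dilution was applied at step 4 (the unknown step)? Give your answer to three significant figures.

Step 1: 420 μL brought to 4450 μL → factor 4450/420 = 10.595
Step 2: 65 μL brought to 32.8 mL → factor 32800/65 = 504.62
Step 3: 0.72 mL brought to 47.6 mL → factor 47.6/0.72 = 66.111
Step 4: unknown factor x
Step 5: 0.22 mL + 2800 μL = 3.02 mL total → factor 3.02/0.22 = 13.727
Product of known-step factors = 4.8521 × 10^6
Overall factor = 1.00 mM / (0.0129 nM) = 7.7519 × 10^7
x = 7.7519 × 10^7 / 4.8521 × 10^6 = 16.0

16.0-fold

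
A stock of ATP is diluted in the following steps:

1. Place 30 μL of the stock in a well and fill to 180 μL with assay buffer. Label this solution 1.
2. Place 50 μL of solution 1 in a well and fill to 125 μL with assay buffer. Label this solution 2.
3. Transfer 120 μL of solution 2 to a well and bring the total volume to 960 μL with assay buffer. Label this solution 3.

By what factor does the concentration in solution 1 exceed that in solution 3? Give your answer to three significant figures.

20.0

Step 1: 30 μL brought to 180 μL → factor 180/30 = 6
Step 2: 50 μL brought to 125 μL → factor 125/50 = 2.5
Step 3: 120 μL brought to 960 μL → factor 960/120 = 8
Dilution factor to solution 1 = 6; to solution 3 = 120
[solution 1]/[solution 3] = (factor to solution 3)/(factor to solution 1) = 120/6 = 20.0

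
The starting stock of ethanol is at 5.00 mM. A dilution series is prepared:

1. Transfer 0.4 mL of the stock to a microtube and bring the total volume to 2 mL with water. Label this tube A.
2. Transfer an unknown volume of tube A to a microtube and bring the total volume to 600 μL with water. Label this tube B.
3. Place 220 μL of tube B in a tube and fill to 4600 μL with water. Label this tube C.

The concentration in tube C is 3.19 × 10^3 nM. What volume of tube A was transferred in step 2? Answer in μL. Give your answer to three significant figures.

Step 1: 0.4 mL brought to 2 mL → factor 2/0.4 = 5
Step 2: v brought to 600 μL → factor = 600 μL/v
Step 3: 220 μL brought to 4600 μL → factor 4600/220 = 20.909
Product of known-step factors = 104.55
Overall factor = 5.00 mM / (3.19 × 10^3 nM) = 1567.4
Step-2 factor = 1567.4 / 104.55 = 14.993
v = 600 μL / 14.993 = 40.0 μL

40.0 μL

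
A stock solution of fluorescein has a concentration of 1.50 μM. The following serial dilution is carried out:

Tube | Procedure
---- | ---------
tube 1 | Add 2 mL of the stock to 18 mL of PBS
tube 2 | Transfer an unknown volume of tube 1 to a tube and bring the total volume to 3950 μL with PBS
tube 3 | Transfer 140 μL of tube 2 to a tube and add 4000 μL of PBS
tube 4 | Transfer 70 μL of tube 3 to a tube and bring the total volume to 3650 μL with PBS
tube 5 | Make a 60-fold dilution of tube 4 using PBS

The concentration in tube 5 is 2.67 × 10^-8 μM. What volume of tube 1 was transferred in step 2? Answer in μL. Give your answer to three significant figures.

65.0 μL

Step 1: 2 mL + 18 mL = 20 mL total → factor 20/2 = 10
Step 2: v brought to 3950 μL → factor = 3950 μL/v
Step 3: 140 μL + 4000 μL = 4140 μL total → factor 4140/140 = 29.571
Step 4: 70 μL brought to 3650 μL → factor 3650/70 = 52.143
Step 5: 60-fold → factor 60
Product of known-step factors = 9.2516 × 10^5
Overall factor = 1.50 μM / (2.67 × 10^-8 μM) = 5.618 × 10^7
Step-2 factor = 5.618 × 10^7 / 9.2516 × 10^5 = 60.724
v = 3950 μL / 60.724 = 65.0 μL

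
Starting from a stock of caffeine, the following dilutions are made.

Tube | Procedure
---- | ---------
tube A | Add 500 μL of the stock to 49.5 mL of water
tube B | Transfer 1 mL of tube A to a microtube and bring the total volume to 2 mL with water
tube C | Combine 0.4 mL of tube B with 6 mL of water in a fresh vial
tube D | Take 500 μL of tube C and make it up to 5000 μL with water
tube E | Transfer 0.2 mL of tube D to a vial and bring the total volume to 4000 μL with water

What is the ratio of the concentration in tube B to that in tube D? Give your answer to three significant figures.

Step 1: 500 μL + 49.5 mL = 50000 μL total → factor 50000/500 = 100
Step 2: 1 mL brought to 2 mL → factor 2/1 = 2
Step 3: 0.4 mL + 6 mL = 6.4 mL total → factor 6.4/0.4 = 16
Step 4: 500 μL brought to 5000 μL → factor 5000/500 = 10
Dilution factor to tube B = 200; to tube D = 32000
[tube B]/[tube D] = (factor to tube D)/(factor to tube B) = 32000/200 = 160

160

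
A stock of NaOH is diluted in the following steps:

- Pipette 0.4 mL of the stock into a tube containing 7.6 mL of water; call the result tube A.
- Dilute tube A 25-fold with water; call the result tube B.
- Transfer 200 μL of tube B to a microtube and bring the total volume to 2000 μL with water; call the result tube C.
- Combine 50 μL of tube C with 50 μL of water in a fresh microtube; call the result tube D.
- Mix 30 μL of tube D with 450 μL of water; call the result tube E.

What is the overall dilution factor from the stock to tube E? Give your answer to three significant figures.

1.60 × 10^5

Step 1: 0.4 mL + 7.6 mL = 8 mL total → factor 8/0.4 = 20
Step 2: 25-fold → factor 25
Step 3: 200 μL brought to 2000 μL → factor 2000/200 = 10
Step 4: 50 μL + 50 μL = 100 μL total → factor 100/50 = 2
Step 5: 30 μL + 450 μL = 480 μL total → factor 480/30 = 16
Overall dilution factor = 20 × 25 × 10 × 2 × 16 = 1.6 × 10^5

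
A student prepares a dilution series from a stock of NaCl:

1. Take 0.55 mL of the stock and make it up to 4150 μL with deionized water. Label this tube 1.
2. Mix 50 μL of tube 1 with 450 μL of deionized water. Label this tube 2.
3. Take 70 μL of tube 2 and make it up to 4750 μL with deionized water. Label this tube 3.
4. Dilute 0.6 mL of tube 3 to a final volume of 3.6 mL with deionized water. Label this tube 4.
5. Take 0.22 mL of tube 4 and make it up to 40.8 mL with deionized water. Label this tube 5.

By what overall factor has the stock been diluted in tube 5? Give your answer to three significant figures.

5.70 × 10^6

Step 1: 0.55 mL brought to 4150 μL → factor 4.15/0.55 = 7.5455
Step 2: 50 μL + 450 μL = 500 μL total → factor 500/50 = 10
Step 3: 70 μL brought to 4750 μL → factor 4750/70 = 67.857
Step 4: 0.6 mL brought to 3.6 mL → factor 3.6/0.6 = 6
Step 5: 0.22 mL brought to 40.8 mL → factor 40.8/0.22 = 185.45
Overall dilution factor = 7.5455 × 10 × 67.857 × 6 × 185.45 = 5.6973 × 10^6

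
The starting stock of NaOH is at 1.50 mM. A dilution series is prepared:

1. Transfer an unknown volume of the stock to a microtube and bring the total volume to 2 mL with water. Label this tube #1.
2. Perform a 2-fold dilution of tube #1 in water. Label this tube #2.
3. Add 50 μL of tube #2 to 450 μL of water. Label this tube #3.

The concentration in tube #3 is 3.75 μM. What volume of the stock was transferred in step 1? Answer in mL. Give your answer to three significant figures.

Step 1: v brought to 2 mL → factor = 2 mL/v
Step 2: 2-fold → factor 2
Step 3: 50 μL + 450 μL = 500 μL total → factor 500/50 = 10
Product of known-step factors = 20
Overall factor = 1.50 mM / (3.75 μM) = 400
Step-1 factor = 400 / 20 = 20
v = 2 mL / 20 = 0.100 mL

0.100 mL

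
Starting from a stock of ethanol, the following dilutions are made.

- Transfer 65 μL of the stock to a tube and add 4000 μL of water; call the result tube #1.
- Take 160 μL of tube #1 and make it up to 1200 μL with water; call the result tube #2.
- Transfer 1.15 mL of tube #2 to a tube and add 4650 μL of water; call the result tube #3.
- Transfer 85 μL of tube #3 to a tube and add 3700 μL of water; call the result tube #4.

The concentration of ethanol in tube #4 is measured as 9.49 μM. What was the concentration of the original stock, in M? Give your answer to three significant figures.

Step 1: 65 μL + 4000 μL = 4065 μL total → factor 4065/65 = 62.538
Step 2: 160 μL brought to 1200 μL → factor 1200/160 = 7.5
Step 3: 1.15 mL + 4650 μL = 5.8 mL total → factor 5.8/1.15 = 5.0435
Step 4: 85 μL + 3700 μL = 3785 μL total → factor 3785/85 = 44.529
Overall dilution factor = 62.538 × 7.5 × 5.0435 × 44.529 = 1.0534 × 10^5
Stock = 9.49 μM × 1.0534 × 10^5 = 9.997 × 10^5 μM = 1.00 M

1.00 M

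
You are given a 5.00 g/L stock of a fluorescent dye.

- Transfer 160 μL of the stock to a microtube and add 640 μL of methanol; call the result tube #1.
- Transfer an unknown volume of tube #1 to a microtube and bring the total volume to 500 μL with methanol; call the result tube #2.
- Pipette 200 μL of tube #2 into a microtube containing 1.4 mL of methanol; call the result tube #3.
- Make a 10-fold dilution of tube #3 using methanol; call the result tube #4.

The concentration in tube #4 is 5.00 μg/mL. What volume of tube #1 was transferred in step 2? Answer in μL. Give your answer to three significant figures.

Step 1: 160 μL + 640 μL = 800 μL total → factor 800/160 = 5
Step 2: v brought to 500 μL → factor = 500 μL/v
Step 3: 200 μL + 1.4 mL = 1600 μL total → factor 1600/200 = 8
Step 4: 10-fold → factor 10
Product of known-step factors = 400
Overall factor = 5.00 g/L / (5.00 μg/mL) = 1000
Step-2 factor = 1000 / 400 = 2.5
v = 500 μL / 2.5 = 200 μL

200 μL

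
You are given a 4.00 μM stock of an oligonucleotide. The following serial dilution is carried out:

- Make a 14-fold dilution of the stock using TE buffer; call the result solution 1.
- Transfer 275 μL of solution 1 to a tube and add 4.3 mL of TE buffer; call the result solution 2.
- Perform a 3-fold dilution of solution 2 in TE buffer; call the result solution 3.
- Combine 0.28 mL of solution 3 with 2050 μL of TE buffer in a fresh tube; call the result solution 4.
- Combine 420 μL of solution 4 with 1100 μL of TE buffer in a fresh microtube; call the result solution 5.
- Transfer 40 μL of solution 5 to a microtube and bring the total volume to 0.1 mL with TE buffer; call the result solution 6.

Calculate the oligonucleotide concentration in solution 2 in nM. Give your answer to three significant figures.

Step 1: 14-fold → factor 14
Step 2: 275 μL + 4.3 mL = 4575 μL total → factor 4575/275 = 16.636
Dilution factor through solution 2 = 14 × 16.636 = 232.91
[solution 2] = 4.00 μM / 232.91 = 0.01717 μM = 17.2 nM

17.2 nM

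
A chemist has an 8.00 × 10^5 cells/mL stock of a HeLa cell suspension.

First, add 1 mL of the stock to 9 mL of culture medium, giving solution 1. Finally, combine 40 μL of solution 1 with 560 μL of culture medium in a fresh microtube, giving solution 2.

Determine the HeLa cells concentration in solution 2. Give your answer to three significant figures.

Step 1: 1 mL + 9 mL = 10 mL total → factor 10/1 = 10
Step 2: 40 μL + 560 μL = 600 μL total → factor 600/40 = 15
Overall dilution factor = 10 × 15 = 150
Final = 8.00 × 10^5 cells/mL / 150 = 5.33 × 10^3 cells/mL

5.33 × 10^3 cells/mL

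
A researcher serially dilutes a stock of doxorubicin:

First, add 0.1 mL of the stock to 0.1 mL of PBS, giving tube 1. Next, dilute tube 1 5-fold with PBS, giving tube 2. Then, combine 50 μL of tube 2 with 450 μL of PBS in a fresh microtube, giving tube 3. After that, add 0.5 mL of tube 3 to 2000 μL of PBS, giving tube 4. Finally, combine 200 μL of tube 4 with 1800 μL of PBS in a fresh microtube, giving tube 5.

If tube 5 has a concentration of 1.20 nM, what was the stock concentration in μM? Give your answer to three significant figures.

6.00 μM

Step 1: 0.1 mL + 0.1 mL = 0.2 mL total → factor 0.2/0.1 = 2
Step 2: 5-fold → factor 5
Step 3: 50 μL + 450 μL = 500 μL total → factor 500/50 = 10
Step 4: 0.5 mL + 2000 μL = 2.5 mL total → factor 2.5/0.5 = 5
Step 5: 200 μL + 1800 μL = 2000 μL total → factor 2000/200 = 10
Overall dilution factor = 2 × 5 × 10 × 5 × 10 = 5000
Stock = 1.20 nM × 5000 = 6000 nM = 6.00 μM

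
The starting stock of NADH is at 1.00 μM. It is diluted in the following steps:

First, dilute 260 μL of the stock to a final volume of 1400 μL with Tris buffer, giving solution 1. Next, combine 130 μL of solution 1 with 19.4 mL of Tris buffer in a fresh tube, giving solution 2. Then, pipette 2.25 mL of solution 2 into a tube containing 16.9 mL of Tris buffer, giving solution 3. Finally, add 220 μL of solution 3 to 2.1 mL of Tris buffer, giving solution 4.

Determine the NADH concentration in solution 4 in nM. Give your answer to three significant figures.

0.0138 nM

Step 1: 260 μL brought to 1400 μL → factor 1400/260 = 5.3846
Step 2: 130 μL + 19.4 mL = 19530 μL total → factor 19530/130 = 150.23
Step 3: 2.25 mL + 16.9 mL = 19.15 mL total → factor 19.15/2.25 = 8.5111
Step 4: 220 μL + 2.1 mL = 2320 μL total → factor 2320/220 = 10.545
Overall dilution factor = 5.3846 × 150.23 × 8.5111 × 10.545 = 72605
Final = 1.00 μM / 72605 = 1.377 × 10^-5 μM = 0.0138 nM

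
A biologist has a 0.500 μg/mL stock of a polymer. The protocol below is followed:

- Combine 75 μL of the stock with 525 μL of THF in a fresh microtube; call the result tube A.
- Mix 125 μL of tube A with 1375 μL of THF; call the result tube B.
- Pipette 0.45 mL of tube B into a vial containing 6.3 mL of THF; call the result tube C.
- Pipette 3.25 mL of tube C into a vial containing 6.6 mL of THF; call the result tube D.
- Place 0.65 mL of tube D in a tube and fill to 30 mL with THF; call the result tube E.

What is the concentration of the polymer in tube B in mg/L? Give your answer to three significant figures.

Step 1: 75 μL + 525 μL = 600 μL total → factor 600/75 = 8
Step 2: 125 μL + 1375 μL = 1500 μL total → factor 1500/125 = 12
Dilution factor through tube B = 8 × 12 = 96
[tube B] = 0.500 μg/mL / 96 = 0.005208 μg/mL = 0.00521 mg/L

0.00521 mg/L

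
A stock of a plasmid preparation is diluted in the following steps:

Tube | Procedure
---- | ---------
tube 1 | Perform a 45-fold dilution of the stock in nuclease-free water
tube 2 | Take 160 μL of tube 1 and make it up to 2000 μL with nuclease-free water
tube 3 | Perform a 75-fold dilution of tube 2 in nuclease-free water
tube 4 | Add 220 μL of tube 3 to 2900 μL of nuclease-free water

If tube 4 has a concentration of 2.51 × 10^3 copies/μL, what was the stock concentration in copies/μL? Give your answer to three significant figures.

1.50 × 10^9 copies/μL

Step 1: 45-fold → factor 45
Step 2: 160 μL brought to 2000 μL → factor 2000/160 = 12.5
Step 3: 75-fold → factor 75
Step 4: 220 μL + 2900 μL = 3120 μL total → factor 3120/220 = 14.182
Overall dilution factor = 45 × 12.5 × 75 × 14.182 = 5.983 × 10^5
Stock = 2.51 × 10^3 copies/μL × 5.983 × 10^5 = 1.50 × 10^9 copies/μL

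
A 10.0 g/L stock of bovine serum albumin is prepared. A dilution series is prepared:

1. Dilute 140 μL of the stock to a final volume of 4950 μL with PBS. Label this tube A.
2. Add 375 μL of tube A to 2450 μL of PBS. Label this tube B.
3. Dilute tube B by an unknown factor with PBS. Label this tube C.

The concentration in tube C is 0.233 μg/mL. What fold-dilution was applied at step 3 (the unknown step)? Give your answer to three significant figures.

161-fold

Step 1: 140 μL brought to 4950 μL → factor 4950/140 = 35.357
Step 2: 375 μL + 2450 μL = 2825 μL total → factor 2825/375 = 7.5333
Step 3: unknown factor x
Product of known-step factors = 266.36
Overall factor = 10.0 g/L / (0.233 μg/mL) = 42918
x = 42918 / 266.36 = 161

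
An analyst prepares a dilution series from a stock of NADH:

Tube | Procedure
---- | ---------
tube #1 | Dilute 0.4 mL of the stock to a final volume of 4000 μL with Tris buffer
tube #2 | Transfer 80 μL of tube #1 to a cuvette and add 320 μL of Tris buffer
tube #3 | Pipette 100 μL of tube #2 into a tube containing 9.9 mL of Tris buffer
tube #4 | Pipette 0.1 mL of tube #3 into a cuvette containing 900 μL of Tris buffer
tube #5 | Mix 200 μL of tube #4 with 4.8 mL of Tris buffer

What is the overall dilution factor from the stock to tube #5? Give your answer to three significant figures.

1.25 × 10^6

Step 1: 0.4 mL brought to 4000 μL → factor 4/0.4 = 10
Step 2: 80 μL + 320 μL = 400 μL total → factor 400/80 = 5
Step 3: 100 μL + 9.9 mL = 10000 μL total → factor 10000/100 = 100
Step 4: 0.1 mL + 900 μL = 1 mL total → factor 1/0.1 = 10
Step 5: 200 μL + 4.8 mL = 5000 μL total → factor 5000/200 = 25
Overall dilution factor = 10 × 5 × 100 × 10 × 25 = 1.25 × 10^6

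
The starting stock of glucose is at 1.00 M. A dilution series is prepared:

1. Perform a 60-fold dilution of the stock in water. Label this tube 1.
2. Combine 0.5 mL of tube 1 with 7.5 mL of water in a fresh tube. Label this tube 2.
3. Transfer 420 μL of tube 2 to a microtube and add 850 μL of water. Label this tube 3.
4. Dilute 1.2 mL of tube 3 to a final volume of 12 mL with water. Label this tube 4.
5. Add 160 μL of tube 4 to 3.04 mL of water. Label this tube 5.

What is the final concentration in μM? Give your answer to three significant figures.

1.72 μM

Step 1: 60-fold → factor 60
Step 2: 0.5 mL + 7.5 mL = 8 mL total → factor 8/0.5 = 16
Step 3: 420 μL + 850 μL = 1270 μL total → factor 1270/420 = 3.0238
Step 4: 1.2 mL brought to 12 mL → factor 12/1.2 = 10
Step 5: 160 μL + 3.04 mL = 3200 μL total → factor 3200/160 = 20
Overall dilution factor = 60 × 16 × 3.0238 × 10 × 20 = 5.8057 × 10^5
Final = 1.00 M / 5.8057 × 10^5 = 1.722 × 10^-6 M = 1.72 μM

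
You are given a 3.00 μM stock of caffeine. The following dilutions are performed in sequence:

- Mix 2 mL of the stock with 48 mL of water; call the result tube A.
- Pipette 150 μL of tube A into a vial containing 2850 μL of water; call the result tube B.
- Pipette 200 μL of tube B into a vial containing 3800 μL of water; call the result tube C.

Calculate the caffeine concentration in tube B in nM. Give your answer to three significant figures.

6.00 nM

Step 1: 2 mL + 48 mL = 50 mL total → factor 50/2 = 25
Step 2: 150 μL + 2850 μL = 3000 μL total → factor 3000/150 = 20
Dilution factor through tube B = 25 × 20 = 500
[tube B] = 3.00 μM / 500 = 0.006000 μM = 6.00 nM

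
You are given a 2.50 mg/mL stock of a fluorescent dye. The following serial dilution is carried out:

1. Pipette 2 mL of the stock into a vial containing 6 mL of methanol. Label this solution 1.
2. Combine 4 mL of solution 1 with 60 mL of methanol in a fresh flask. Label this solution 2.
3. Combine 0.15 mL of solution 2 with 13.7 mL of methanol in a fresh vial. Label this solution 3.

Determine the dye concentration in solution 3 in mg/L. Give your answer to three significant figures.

0.423 mg/L

Step 1: 2 mL + 6 mL = 8 mL total → factor 8/2 = 4
Step 2: 4 mL + 60 mL = 64 mL total → factor 64/4 = 16
Step 3: 0.15 mL + 13.7 mL = 13.85 mL total → factor 13.85/0.15 = 92.333
Overall dilution factor = 4 × 16 × 92.333 = 5909.3
Final = 2.50 mg/mL / 5909.3 = 0.0004231 mg/mL = 0.423 mg/L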